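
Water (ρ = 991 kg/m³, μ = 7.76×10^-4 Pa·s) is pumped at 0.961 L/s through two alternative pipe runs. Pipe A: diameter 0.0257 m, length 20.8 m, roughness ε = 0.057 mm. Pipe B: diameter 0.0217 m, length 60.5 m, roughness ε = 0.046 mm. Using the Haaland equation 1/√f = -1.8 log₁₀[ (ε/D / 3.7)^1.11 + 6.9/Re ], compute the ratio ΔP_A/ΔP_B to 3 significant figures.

ΔP_A/ΔP_B ≈ 0.151

Pipe A: V = Q/A = 0.000961/0.0005187 = 1.853 m/s; Re = 6.08e+04; ε/D = 0.00222; Haaland → f = 0.02636; ΔP_A = f(L/D)(ρV²/2) = 3.628e+04 Pa.
Pipe B: V = Q/A = 0.000961/0.0003698 = 2.598 m/s; Re = 7.201e+04; ε/D = 0.00212; Haaland → f = 0.0258; ΔP_B = f(L/D)(ρV²/2) = 2.407e+05 Pa.
ΔP_A/ΔP_B = 3.628e+04/2.407e+05 = 0.151.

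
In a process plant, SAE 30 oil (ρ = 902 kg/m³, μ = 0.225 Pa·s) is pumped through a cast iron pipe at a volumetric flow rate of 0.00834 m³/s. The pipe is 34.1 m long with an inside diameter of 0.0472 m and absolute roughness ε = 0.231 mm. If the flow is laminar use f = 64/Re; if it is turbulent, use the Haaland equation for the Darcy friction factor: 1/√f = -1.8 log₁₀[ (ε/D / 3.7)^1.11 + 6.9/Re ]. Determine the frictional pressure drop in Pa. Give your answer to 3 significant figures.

Cross-sectional area A = πD²/4 = π(0.0472)²/4 = 0.00175 m²; mean velocity V = Q/A = 0.00834/0.00175 = 4.766 m/s.
Reynolds number Re = ρVD/μ = 902 · 4.766 · 0.0472 / 0.225 = 901.9.
Re < 2300 → laminar flow, so f = 64/Re = 64/901.9 = 0.07096 (the turbulent correlation is not needed).
Darcy-Weisbach: ΔP = f(L/D)(ρV²/2) = 0.07096·(34.1/0.0472)·(902·4.766²/2) = 0.07096·722.5·1.025e+04 = 5.253e+05 Pa.

ΔP ≈ 525000 Pa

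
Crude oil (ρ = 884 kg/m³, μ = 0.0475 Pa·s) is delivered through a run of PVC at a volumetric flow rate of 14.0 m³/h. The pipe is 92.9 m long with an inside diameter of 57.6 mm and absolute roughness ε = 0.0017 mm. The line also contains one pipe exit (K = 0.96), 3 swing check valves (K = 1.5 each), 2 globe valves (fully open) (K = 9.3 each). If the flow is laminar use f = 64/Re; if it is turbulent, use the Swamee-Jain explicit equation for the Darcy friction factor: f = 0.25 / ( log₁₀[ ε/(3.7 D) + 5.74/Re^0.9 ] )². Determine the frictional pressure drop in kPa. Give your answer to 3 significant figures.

ΔP ≈ 87.2 kPa

Q = 14.0 m³/h = 14.0/3600 = 0.003889 m³/s.
Cross-sectional area A = πD²/4 = π(0.0576)²/4 = 0.002606 m²; mean velocity V = Q/A = 0.003889/0.002606 = 1.492 m/s.
Reynolds number Re = ρVD/μ = 884 · 1.492 · 0.0576 / 0.0475 = 1600.
Re < 2300 → laminar flow, so f = 64/Re = 64/1600 = 0.04 (the turbulent correlation is not needed).
Total minor-loss coefficient ΣK = 1·0.96 + 3·1.5 + 2·9.3 = 24.1.
ΔP = [f·L/D + ΣK]·(ρV²/2) = [0.04·92.9/0.0576 + 24.1]·(884·1.492²/2) = [64.52 + 24.1]·984.5 = 8.721e+04 Pa.
ΔP = 8.721e+04 Pa = 87.2 kPa.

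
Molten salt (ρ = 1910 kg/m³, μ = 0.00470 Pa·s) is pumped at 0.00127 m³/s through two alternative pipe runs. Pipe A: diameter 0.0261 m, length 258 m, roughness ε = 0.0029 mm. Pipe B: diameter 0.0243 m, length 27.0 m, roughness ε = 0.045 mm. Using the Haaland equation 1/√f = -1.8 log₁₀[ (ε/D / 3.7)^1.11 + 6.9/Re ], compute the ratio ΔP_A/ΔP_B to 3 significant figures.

Pipe A: V = Q/A = 0.00127/0.000535 = 2.374 m/s; Re = 2.518e+04; ε/D = 0.000111; Haaland → f = 0.02453; ΔP_A = f(L/D)(ρV²/2) = 1.305e+06 Pa.
Pipe B: V = Q/A = 0.00127/0.0004638 = 2.738 m/s; Re = 2.704e+04; ε/D = 0.00185; Haaland → f = 0.0279; ΔP_B = f(L/D)(ρV²/2) = 2.22e+05 Pa.
ΔP_A/ΔP_B = 1.305e+06/2.22e+05 = 5.88.

ΔP_A/ΔP_B ≈ 5.88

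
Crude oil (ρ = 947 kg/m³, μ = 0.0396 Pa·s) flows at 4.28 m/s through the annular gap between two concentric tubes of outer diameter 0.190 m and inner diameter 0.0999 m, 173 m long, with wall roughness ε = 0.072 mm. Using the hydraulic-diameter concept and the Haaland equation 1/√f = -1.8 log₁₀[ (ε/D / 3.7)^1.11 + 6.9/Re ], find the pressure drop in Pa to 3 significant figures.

Hydraulic diameter D_h = 4A/P = D_o - D_i = 0.19 - 0.0999 = 0.0901 m.
Re = ρVD_h/μ = 947·4.28·0.0901/0.0396 = 9222.
ε/D_h = 7.2e-05/0.0901 = 0.000799; Haaland gives 1/√f = -1.8 log₁₀[8.53e-05+0.000748] = 5.542, so f = 0.03256.
ΔP = f(L/D_h)(ρV²/2) = 0.03256·173/0.0901·8674 = 5.422e+05 Pa.

ΔP ≈ 542000 Pa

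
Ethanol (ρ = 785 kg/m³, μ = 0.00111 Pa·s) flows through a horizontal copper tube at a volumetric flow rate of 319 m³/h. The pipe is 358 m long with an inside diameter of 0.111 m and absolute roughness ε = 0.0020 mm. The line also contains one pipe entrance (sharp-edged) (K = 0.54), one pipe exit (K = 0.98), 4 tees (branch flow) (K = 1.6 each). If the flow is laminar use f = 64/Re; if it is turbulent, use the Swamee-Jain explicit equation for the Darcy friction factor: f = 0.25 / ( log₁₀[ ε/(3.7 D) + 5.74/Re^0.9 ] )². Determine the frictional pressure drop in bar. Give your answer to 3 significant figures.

Q = 319 m³/h = 319/3600 = 0.08861 m³/s.
Cross-sectional area A = πD²/4 = π(0.111)²/4 = 0.009677 m²; mean velocity V = Q/A = 0.08861/0.009677 = 9.157 m/s.
Reynolds number Re = ρVD/μ = 785 · 9.157 · 0.111 / 0.00111 = 7.188e+05.
Re > 4000 → turbulent. Relative roughness ε/D = 2e-06/0.111 = 1.8e-05. Swamee-Jain: f = 0.25/(log₁₀[1.8e-05/3.7 + 5.74/7.188e+05^0.9])² = 0.25/(log₁₀[4.87e-06 + 3.08e-05])² = 0.25/(-4.448)² = 0.01263.
Total minor-loss coefficient ΣK = 1·0.54 + 1·0.98 + 4·1.6 = 7.92.
ΔP = [f·L/D + ΣK]·(ρV²/2) = [0.01263·358/0.111 + 7.92]·(785·9.157²/2) = [40.75 + 7.92]·3.291e+04 = 1.602e+06 Pa.
ΔP = 1.602e+06 Pa = 16.0 bar.

ΔP ≈ 16.0 bar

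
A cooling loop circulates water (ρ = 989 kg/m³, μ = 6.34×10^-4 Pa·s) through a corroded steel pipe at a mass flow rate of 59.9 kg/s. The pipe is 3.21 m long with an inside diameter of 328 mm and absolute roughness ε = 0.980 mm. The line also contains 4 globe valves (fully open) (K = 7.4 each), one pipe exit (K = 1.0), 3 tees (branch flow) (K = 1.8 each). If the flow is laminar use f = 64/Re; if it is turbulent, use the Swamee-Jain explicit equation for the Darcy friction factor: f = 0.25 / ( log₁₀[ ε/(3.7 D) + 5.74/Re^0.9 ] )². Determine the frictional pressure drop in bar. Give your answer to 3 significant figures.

ΔP ≈ 0.0921 bar

A = πD²/4 = π(0.328)²/4 = 0.0845 m²; mean velocity V = ṁ/(ρA) = 59.9/(989 · 0.0845) = 0.7168 m/s.
Reynolds number Re = ρVD/μ = 989 · 0.7168 · 0.328 / 0.000634 = 3.668e+05.
Re > 4000 → turbulent. Relative roughness ε/D = 0.00098/0.328 = 0.00299. Swamee-Jain: f = 0.25/(log₁₀[0.00299/3.7 + 5.74/3.668e+05^0.9])² = 0.25/(log₁₀[0.000808 + 5.64e-05])² = 0.25/(-3.064)² = 0.02664.
Total minor-loss coefficient ΣK = 4·7.4 + 1·1 + 3·1.8 = 36.
ΔP = [f·L/D + ΣK]·(ρV²/2) = [0.02664·3.21/0.328 + 36]·(989·0.7168²/2) = [0.2607 + 36]·254.1 = 9213 Pa.
ΔP = 9213 Pa = 0.0921 bar.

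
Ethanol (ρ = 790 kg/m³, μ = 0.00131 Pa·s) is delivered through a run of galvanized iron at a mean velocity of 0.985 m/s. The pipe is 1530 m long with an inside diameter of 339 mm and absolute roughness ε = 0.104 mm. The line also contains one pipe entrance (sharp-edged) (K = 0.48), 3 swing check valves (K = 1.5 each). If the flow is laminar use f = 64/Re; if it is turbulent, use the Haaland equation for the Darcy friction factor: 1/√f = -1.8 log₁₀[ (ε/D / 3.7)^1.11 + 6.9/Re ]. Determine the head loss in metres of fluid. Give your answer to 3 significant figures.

Reynolds number Re = ρVD/μ = 790 · 0.985 · 0.339 / 0.00131 = 2.014e+05.
Re > 4000 → turbulent. Relative roughness ε/D = 0.000104/0.339 = 0.000307. Haaland: 1/√f = -1.8 log₁₀[(0.000307/3.7)^1.11 + 6.9/2.014e+05] = -1.8 log₁₀[2.95e-05 + 3.43e-05] = 7.552, so f = 0.01753.
Total minor-loss coefficient ΣK = 1·0.48 + 3·1.5 = 4.98.
ΔP = [f·L/D + ΣK]·(ρV²/2) = [0.01753·1530/0.339 + 4.98]·(790·0.985²/2) = [79.14 + 4.98]·383.2 = 3.224e+04 Pa.
Head loss h_f = ΔP/(ρg) = 3.224e+04/(790·9.81) = 4.16 m.

h_f ≈ 4.16 m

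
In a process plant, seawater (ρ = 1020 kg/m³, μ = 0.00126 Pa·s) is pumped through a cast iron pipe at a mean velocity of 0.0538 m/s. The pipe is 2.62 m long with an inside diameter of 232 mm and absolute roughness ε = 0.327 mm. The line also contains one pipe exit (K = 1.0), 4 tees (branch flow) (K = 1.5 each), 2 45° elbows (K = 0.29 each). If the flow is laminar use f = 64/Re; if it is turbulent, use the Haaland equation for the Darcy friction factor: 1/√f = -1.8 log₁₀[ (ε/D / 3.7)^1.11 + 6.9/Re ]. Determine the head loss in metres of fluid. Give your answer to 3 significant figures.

Reynolds number Re = ρVD/μ = 1020 · 0.0538 · 0.232 / 0.00126 = 1.01e+04.
Re > 4000 → turbulent. Relative roughness ε/D = 0.000327/0.232 = 0.00141. Haaland: 1/√f = -1.8 log₁₀[(0.00141/3.7)^1.11 + 6.9/1.01e+04] = -1.8 log₁₀[0.00016 + 0.000683] = 5.533, so f = 0.03266.
Total minor-loss coefficient ΣK = 1·1 + 4·1.5 + 2·0.29 = 7.58.
ΔP = [f·L/D + ΣK]·(ρV²/2) = [0.03266·2.62/0.232 + 7.58]·(1020·0.0538²/2) = [0.3688 + 7.58]·1.476 = 11.73 Pa.
Head loss h_f = ΔP/(ρg) = 11.73/(1020·9.81) = 0.00117 m.

h_f ≈ 0.00117 m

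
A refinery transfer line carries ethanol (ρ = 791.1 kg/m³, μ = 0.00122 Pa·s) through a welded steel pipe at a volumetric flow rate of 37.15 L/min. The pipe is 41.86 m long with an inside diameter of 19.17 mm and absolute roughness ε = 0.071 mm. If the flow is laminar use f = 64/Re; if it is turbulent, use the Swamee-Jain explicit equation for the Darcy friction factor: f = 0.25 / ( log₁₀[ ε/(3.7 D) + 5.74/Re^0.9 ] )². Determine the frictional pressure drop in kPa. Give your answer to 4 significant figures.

Q = 37.15 L/min = 37.15/60000 = 0.0006192 m³/s.
Cross-sectional area A = πD²/4 = π(0.01917)²/4 = 0.0002886 m²; mean velocity V = Q/A = 0.0006192/0.0002886 = 2.145 m/s.
Reynolds number Re = ρVD/μ = 791.1 · 2.145 · 0.01917 / 0.00122 = 2.667e+04.
Re > 4000 → turbulent. Relative roughness ε/D = 7.1e-05/0.01917 = 0.0037. Swamee-Jain: f = 0.25/(log₁₀[0.0037/3.7 + 5.74/2.667e+04^0.9])² = 0.25/(log₁₀[0.001 + 0.000596])² = 0.25/(-2.797)² = 0.03197.
Darcy-Weisbach: ΔP = f(L/D)(ρV²/2) = 0.03197·(41.86/0.01917)·(791.1·2.145²/2) = 0.03197·2184·1820 = 1.271e+05 Pa.
ΔP = 1.271e+05 Pa = 127.1 kPa.

ΔP ≈ 127.1 kPa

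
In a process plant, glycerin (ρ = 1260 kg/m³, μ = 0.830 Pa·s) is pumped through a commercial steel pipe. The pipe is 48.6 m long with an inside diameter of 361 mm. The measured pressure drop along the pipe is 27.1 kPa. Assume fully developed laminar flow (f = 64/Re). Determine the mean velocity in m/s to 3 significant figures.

V ≈ 2.74 m/s

For laminar flow, f = 64/Re with Re = ρVD/μ, so Darcy-Weisbach reduces to ΔP = 32μLV/D². Solving for V: V = ΔP·D²/(32μL) = 2.71e+04·(0.361)²/(32·0.83·48.6) = 2.736 m/s.
Check: Re = ρVD/μ = 1260·2.736·0.361/0.83 = 1499 < 2300, so the laminar assumption holds.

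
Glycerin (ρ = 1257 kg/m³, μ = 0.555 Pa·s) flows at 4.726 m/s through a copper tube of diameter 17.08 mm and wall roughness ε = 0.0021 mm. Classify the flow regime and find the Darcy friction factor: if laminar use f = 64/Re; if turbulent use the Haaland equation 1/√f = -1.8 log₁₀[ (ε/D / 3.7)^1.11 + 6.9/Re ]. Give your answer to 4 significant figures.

Re = ρVD/μ = 1257·4.726·0.01708/0.555 = 182.8.
Re < 2300 → laminar, so f = 64/Re = 0.3501 (roughness is irrelevant in laminar flow).

f ≈ 0.3501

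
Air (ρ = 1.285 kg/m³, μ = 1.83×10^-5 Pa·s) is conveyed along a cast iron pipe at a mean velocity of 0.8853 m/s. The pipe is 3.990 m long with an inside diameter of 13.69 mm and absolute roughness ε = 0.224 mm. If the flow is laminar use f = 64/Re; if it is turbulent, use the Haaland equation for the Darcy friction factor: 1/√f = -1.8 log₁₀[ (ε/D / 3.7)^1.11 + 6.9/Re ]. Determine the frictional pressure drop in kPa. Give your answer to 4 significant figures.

Reynolds number Re = ρVD/μ = 1.285 · 0.8853 · 0.01369 / 1.83e-05 = 851.
Re < 2300 → laminar flow, so f = 64/Re = 64/851 = 0.0752 (the turbulent correlation is not needed).
Darcy-Weisbach: ΔP = f(L/D)(ρV²/2) = 0.0752·(3.99/0.01369)·(1.285·0.8853²/2) = 0.0752·291.5·0.5036 = 11.04 Pa.
ΔP = 11.04 Pa = 0.01104 kPa.

ΔP ≈ 0.01104 kPa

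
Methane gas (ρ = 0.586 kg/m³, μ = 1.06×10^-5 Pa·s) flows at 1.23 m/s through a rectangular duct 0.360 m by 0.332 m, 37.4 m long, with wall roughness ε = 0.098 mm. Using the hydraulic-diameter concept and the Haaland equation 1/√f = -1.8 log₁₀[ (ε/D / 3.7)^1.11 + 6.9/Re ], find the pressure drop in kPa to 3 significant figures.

Hydraulic diameter D_h = 4A/P = 4·(0.36·0.332)/(2·(0.36+0.332)) = 0.4781/1.384 = 0.3454 m.
Re = ρVD_h/μ = 0.586·1.23·0.3454/1.06e-05 = 2.349e+04.
ε/D_h = 9.8e-05/0.3454 = 0.000284; Haaland gives 1/√f = -1.8 log₁₀[2.7e-05+0.000294] = 6.289, so f = 0.02529.
ΔP = f(L/D_h)(ρV²/2) = 0.02529·37.4/0.3454·0.4433 = 1.214 Pa.
ΔP = 0.00121 kPa.

ΔP ≈ 0.00121 kPa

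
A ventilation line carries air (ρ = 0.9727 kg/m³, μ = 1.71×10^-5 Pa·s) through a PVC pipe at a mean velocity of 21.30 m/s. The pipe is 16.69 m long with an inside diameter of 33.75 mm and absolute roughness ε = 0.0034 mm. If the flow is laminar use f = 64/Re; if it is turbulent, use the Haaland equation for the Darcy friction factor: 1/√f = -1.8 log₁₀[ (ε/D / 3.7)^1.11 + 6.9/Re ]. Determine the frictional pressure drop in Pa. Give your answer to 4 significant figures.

Reynolds number Re = ρVD/μ = 0.9727 · 21.3 · 0.03375 / 1.71e-05 = 4.089e+04.
Re > 4000 → turbulent. Relative roughness ε/D = 3.4e-06/0.03375 = 0.000101. Haaland: 1/√f = -1.8 log₁₀[(0.000101/3.7)^1.11 + 6.9/4.089e+04] = -1.8 log₁₀[8.57e-06 + 0.000169] = 6.752, so f = 0.02193.
Darcy-Weisbach: ΔP = f(L/D)(ρV²/2) = 0.02193·(16.69/0.03375)·(0.9727·21.3²/2) = 0.02193·494.5·220.7 = 2393 Pa.

ΔP ≈ 2393 Pa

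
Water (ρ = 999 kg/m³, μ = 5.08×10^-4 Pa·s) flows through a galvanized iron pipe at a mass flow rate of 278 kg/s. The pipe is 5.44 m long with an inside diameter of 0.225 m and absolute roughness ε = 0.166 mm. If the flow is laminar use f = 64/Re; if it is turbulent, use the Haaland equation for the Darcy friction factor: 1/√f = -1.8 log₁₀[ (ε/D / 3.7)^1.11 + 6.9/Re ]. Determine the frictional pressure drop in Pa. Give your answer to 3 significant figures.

ΔP ≈ 10900 Pa

A = πD²/4 = π(0.225)²/4 = 0.03976 m²; mean velocity V = ṁ/(ρA) = 278/(999 · 0.03976) = 6.999 m/s.
Reynolds number Re = ρVD/μ = 999 · 6.999 · 0.225 / 0.000508 = 3.097e+06.
Re > 4000 → turbulent. Relative roughness ε/D = 0.000166/0.225 = 0.000738. Haaland: 1/√f = -1.8 log₁₀[(0.000738/3.7)^1.11 + 6.9/3.097e+06] = -1.8 log₁₀[7.81e-05 + 2.23e-06] = 7.371, so f = 0.0184.
Darcy-Weisbach: ΔP = f(L/D)(ρV²/2) = 0.0184·(5.44/0.225)·(999·6.999²/2) = 0.0184·24.18·2.447e+04 = 1.089e+04 Pa.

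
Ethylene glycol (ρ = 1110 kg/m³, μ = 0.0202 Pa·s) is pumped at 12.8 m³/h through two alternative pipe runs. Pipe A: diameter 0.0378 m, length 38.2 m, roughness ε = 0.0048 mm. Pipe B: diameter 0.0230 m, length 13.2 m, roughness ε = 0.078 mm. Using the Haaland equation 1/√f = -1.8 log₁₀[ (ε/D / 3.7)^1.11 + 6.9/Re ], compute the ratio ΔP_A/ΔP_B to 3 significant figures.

ΔP_A/ΔP_B ≈ 0.241

Pipe A: V = Q/A = 0.003556/0.001122 = 3.168 m/s; Re = 6581; ε/D = 0.000127; Haaland → f = 0.03488; ΔP_A = f(L/D)(ρV²/2) = 1.964e+05 Pa.
Pipe B: V = Q/A = 0.003556/0.0004155 = 8.558 m/s; Re = 1.082e+04; ε/D = 0.00339; Haaland → f = 0.0349; ΔP_B = f(L/D)(ρV²/2) = 8.142e+05 Pa.
ΔP_A/ΔP_B = 1.964e+05/8.142e+05 = 0.241.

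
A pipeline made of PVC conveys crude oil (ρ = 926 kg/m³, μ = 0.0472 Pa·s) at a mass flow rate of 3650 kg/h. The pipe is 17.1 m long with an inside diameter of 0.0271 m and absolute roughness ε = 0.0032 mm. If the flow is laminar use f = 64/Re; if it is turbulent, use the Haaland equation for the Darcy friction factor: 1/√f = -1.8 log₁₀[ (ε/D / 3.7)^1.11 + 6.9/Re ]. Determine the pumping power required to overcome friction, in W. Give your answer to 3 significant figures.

P ≈ 73.1 W

ṁ = 3650 kg/h = 3650/3600 = 1.014 kg/s.
A = πD²/4 = π(0.0271)²/4 = 0.0005768 m²; mean velocity V = ṁ/(ρA) = 1.014/(926 · 0.0005768) = 1.898 m/s.
Reynolds number Re = ρVD/μ = 926 · 1.898 · 0.0271 / 0.0472 = 1009.
Re < 2300 → laminar flow, so f = 64/Re = 64/1009 = 0.06341 (the turbulent correlation is not needed).
Darcy-Weisbach: ΔP = f(L/D)(ρV²/2) = 0.06341·(17.1/0.0271)·(926·1.898²/2) = 0.06341·631·1668 = 6.676e+04 Pa.
Q = ṁ/ρ = 1.014/926 = 0.001095 m³/s.
Pumping power P = QΔP = 0.001095·6.676e+04 = 73.09 W = 73.1 W.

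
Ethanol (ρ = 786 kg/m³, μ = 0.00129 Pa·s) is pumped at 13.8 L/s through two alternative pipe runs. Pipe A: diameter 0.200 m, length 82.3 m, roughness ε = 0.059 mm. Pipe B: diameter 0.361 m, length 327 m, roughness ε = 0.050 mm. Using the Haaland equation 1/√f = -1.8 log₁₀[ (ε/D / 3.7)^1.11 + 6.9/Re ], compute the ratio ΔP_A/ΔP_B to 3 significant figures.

ΔP_A/ΔP_B ≈ 4.35

Pipe A: V = Q/A = 0.0138/0.03142 = 0.4393 m/s; Re = 5.353e+04; ε/D = 0.000295; Haaland → f = 0.02133; ΔP_A = f(L/D)(ρV²/2) = 665.7 Pa.
Pipe B: V = Q/A = 0.0138/0.1024 = 0.1348 m/s; Re = 2.966e+04; ε/D = 0.000139; Haaland → f = 0.02367; ΔP_B = f(L/D)(ρV²/2) = 153.2 Pa.
ΔP_A/ΔP_B = 665.7/153.2 = 4.35.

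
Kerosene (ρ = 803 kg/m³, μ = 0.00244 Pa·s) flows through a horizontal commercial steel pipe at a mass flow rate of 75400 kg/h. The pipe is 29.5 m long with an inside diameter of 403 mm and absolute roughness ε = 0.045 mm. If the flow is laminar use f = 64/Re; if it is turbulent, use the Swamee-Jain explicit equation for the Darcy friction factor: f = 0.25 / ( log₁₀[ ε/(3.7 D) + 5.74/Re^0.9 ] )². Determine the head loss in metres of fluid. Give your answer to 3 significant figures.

ṁ = 75400 kg/h = 75400/3600 = 20.94 kg/s.
A = πD²/4 = π(0.403)²/4 = 0.1276 m²; mean velocity V = ṁ/(ρA) = 20.94/(803 · 0.1276) = 0.2045 m/s.
Reynolds number Re = ρVD/μ = 803 · 0.2045 · 0.403 / 0.00244 = 2.712e+04.
Re > 4000 → turbulent. Relative roughness ε/D = 4.5e-05/0.403 = 0.000112. Swamee-Jain: f = 0.25/(log₁₀[0.000112/3.7 + 5.74/2.712e+04^0.9])² = 0.25/(log₁₀[3.02e-05 + 0.000587])² = 0.25/(-3.209)² = 0.02427.
Darcy-Weisbach: ΔP = f(L/D)(ρV²/2) = 0.02427·(29.5/0.403)·(803·0.2045²/2) = 0.02427·73.2·16.79 = 29.83 Pa.
Head loss h_f = ΔP/(ρg) = 29.83/(803·9.81) = 0.00379 m.

h_f ≈ 0.00379 m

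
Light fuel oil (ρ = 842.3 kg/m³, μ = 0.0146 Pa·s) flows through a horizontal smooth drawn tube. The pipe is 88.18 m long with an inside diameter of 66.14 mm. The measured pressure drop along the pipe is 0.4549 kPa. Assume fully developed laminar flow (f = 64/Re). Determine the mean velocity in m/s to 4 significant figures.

V ≈ 0.04830 m/s

For laminar flow, f = 64/Re with Re = ρVD/μ, so Darcy-Weisbach reduces to ΔP = 32μLV/D². Solving for V: V = ΔP·D²/(32μL) = 454.9·(0.06614)²/(32·0.0146·88.18) = 0.0483 m/s.
Check: Re = ρVD/μ = 842.3·0.0483·0.06614/0.0146 = 184.3 < 2300, so the laminar assumption holds.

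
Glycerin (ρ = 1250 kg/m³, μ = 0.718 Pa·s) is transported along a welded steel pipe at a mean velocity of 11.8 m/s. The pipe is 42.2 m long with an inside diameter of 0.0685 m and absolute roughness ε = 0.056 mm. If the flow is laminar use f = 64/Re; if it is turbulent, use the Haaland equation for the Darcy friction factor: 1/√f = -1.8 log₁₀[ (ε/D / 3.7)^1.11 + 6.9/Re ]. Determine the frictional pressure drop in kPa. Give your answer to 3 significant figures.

ΔP ≈ 2440 kPa

Reynolds number Re = ρVD/μ = 1250 · 11.8 · 0.0685 / 0.718 = 1407.
Re < 2300 → laminar flow, so f = 64/Re = 64/1407 = 0.04548 (the turbulent correlation is not needed).
Darcy-Weisbach: ΔP = f(L/D)(ρV²/2) = 0.04548·(42.2/0.0685)·(1250·11.8²/2) = 0.04548·616.1·8.702e+04 = 2.438e+06 Pa.
ΔP = 2.438e+06 Pa = 2440 kPa.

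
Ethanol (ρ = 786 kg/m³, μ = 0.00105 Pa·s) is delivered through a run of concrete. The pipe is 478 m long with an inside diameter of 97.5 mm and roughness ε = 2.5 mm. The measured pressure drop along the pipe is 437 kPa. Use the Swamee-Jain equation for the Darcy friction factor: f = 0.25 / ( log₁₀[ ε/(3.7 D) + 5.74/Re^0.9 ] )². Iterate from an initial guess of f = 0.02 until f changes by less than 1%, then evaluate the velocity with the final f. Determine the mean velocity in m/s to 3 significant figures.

V ≈ 2.05 m/s

Rearranging Darcy-Weisbach: V = √(2·ΔP·D/(f·L·ρ)). With ε/D = 0.0025/0.0975 = 0.0256, iterate starting from f = 0.02:
  f = 0.02 → V = √(2·4.37e+05·0.0975/(0.02·478·786)) = 3.368 m/s; Re = ρVD/μ = 2.458e+05; f → 0.05387
  f = 0.05387 → V = 2.052 m/s; Re = 1.498e+05; f → 0.05401
Converged (Δf/f < 1%). With the final f = 0.05401: V = √(2·4.37e+05·0.0975/(0.05401·478·786)) = 2.049 m/s.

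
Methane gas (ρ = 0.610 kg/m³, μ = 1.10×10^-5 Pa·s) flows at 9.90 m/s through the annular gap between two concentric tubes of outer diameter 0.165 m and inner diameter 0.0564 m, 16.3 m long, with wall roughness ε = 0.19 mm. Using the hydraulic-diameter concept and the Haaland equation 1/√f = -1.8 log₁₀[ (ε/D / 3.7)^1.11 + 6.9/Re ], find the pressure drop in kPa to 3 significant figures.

Hydraulic diameter D_h = 4A/P = D_o - D_i = 0.165 - 0.0564 = 0.1086 m.
Re = ρVD_h/μ = 0.61·9.9·0.1086/1.1e-05 = 5.962e+04.
ε/D_h = 0.00019/0.1086 = 0.00175; Haaland gives 1/√f = -1.8 log₁₀[0.000204+0.000116] = 6.292, so f = 0.02526.
ΔP = f(L/D_h)(ρV²/2) = 0.02526·16.3/0.1086·29.89 = 113.3 Pa.
ΔP = 0.113 kPa.

ΔP ≈ 0.113 kPa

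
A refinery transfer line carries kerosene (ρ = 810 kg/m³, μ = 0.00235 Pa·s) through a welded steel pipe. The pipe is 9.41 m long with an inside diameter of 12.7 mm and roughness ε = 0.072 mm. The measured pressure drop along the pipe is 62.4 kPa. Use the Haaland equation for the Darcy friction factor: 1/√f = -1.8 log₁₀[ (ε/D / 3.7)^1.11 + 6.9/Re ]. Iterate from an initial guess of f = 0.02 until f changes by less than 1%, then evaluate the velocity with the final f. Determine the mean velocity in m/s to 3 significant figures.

V ≈ 2.34 m/s

Rearranging Darcy-Weisbach: V = √(2·ΔP·D/(f·L·ρ)). With ε/D = 7.2e-05/0.0127 = 0.00567, iterate starting from f = 0.02:
  f = 0.02 → V = √(2·6.24e+04·0.0127/(0.02·9.41·810)) = 3.224 m/s; Re = ρVD/μ = 1.411e+04; f → 0.03653
  f = 0.03653 → V = 2.386 m/s; Re = 1.044e+04; f → 0.03799
  f = 0.03799 → V = 2.339 m/s; Re = 1.024e+04; f → 0.0381
Converged (Δf/f < 1%). With the final f = 0.0381: V = √(2·6.24e+04·0.0127/(0.0381·9.41·810)) = 2.336 m/s.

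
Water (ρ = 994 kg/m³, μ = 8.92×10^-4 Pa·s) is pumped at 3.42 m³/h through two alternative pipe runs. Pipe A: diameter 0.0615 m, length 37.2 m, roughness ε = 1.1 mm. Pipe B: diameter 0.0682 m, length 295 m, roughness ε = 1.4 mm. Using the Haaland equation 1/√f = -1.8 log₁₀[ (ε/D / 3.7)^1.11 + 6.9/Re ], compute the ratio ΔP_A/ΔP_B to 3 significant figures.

ΔP_A/ΔP_B ≈ 0.201

Pipe A: V = Q/A = 0.00095/0.002971 = 0.3198 m/s; Re = 2.192e+04; ε/D = 0.0179; Haaland → f = 0.04851; ΔP_A = f(L/D)(ρV²/2) = 1492 Pa.
Pipe B: V = Q/A = 0.00095/0.003653 = 0.2601 m/s; Re = 1.976e+04; ε/D = 0.0205; Haaland → f = 0.05108; ΔP_B = f(L/D)(ρV²/2) = 7426 Pa.
ΔP_A/ΔP_B = 1492/7426 = 0.201.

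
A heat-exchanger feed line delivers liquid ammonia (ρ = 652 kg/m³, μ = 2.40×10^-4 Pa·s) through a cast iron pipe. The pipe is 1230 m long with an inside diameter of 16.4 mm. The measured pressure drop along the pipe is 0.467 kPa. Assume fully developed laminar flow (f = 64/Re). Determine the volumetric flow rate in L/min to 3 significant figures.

For laminar flow, f = 64/Re with Re = ρVD/μ, so Darcy-Weisbach reduces to ΔP = 32μLV/D². Solving for V: V = ΔP·D²/(32μL) = 467·(0.0164)²/(32·0.00024·1230) = 0.0133 m/s.
Check: Re = ρVD/μ = 652·0.0133·0.0164/0.00024 = 592.4 < 2300, so the laminar assumption holds.
Q = V·A = 0.0133·(π/4·0.0164²) = 2.809e-06 m³/s = 0.169 L/min.

Q ≈ 0.169 L/min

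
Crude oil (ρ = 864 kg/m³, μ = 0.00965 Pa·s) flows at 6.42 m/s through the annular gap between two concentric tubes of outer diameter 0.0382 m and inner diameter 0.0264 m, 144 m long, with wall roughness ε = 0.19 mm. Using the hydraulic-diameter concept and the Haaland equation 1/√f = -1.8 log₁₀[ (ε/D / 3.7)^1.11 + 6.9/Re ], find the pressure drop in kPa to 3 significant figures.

Hydraulic diameter D_h = 4A/P = D_o - D_i = 0.0382 - 0.0264 = 0.0118 m.
Re = ρVD_h/μ = 864·6.42·0.0118/0.00965 = 6783.
ε/D_h = 0.00019/0.0118 = 0.0161; Haaland gives 1/√f = -1.8 log₁₀[0.00239+0.00102] = 4.441, so f = 0.0507.
ΔP = f(L/D_h)(ρV²/2) = 0.0507·144/0.0118·1.781e+04 = 1.102e+07 Pa.
ΔP = 11000 kPa.

ΔP ≈ 11000 kPa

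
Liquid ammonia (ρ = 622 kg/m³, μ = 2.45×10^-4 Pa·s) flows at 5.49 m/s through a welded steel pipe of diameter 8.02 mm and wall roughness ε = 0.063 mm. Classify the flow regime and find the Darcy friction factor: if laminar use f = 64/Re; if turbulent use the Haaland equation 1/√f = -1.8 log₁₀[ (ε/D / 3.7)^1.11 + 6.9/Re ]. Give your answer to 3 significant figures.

Re = ρVD/μ = 622·5.49·0.00802/0.000245 = 1.118e+05.
Re > 4000 → turbulent. ε/D = 6.3e-05/0.00802 = 0.00786; Haaland: 1/√f = -1.8 log₁₀[0.00108 + 6.17e-05] = 5.297, so f = 0.03564.

f ≈ 0.0356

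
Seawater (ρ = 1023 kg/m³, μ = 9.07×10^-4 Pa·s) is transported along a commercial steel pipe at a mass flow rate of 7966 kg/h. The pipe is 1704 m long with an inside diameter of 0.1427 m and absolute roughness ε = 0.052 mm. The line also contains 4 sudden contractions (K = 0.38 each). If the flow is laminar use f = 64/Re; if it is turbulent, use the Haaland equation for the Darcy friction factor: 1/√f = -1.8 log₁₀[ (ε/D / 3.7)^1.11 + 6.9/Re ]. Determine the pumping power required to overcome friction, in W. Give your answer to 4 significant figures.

P ≈ 6.288 W

ṁ = 7966 kg/h = 7966/3600 = 2.213 kg/s.
A = πD²/4 = π(0.1427)²/4 = 0.01599 m²; mean velocity V = ṁ/(ρA) = 2.213/(1023 · 0.01599) = 0.1352 m/s.
Reynolds number Re = ρVD/μ = 1023 · 0.1352 · 0.1427 / 0.000907 = 2.177e+04.
Re > 4000 → turbulent. Relative roughness ε/D = 5.2e-05/0.1427 = 0.000364. Haaland: 1/√f = -1.8 log₁₀[(0.000364/3.7)^1.11 + 6.9/2.177e+04] = -1.8 log₁₀[3.57e-05 + 0.000317] = 6.215, so f = 0.02589.
Total minor-loss coefficient ΣK = 4·0.38 = 1.52.
ΔP = [f·L/D + ΣK]·(ρV²/2) = [0.02589·1704/0.1427 + 1.52]·(1023·0.1352²/2) = [309.2 + 1.52]·9.356 = 2907 Pa.
Q = ṁ/ρ = 2.213/1023 = 0.002163 m³/s.
Pumping power P = QΔP = 0.002163·2907 = 6.2877 W = 6.288 W.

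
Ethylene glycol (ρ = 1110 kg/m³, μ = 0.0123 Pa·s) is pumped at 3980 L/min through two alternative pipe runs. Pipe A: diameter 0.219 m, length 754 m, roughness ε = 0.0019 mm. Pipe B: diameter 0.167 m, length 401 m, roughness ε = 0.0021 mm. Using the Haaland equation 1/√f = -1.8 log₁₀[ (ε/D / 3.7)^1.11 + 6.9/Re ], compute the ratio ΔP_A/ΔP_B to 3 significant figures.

ΔP_A/ΔP_B ≈ 0.516

Pipe A: V = Q/A = 0.06633/0.03767 = 1.761 m/s; Re = 3.48e+04; ε/D = 8.68e-06; Haaland → f = 0.02253; ΔP_A = f(L/D)(ρV²/2) = 1.335e+05 Pa.
Pipe B: V = Q/A = 0.06633/0.0219 = 3.028 m/s; Re = 4.564e+04; ε/D = 1.26e-05; Haaland → f = 0.02117; ΔP_B = f(L/D)(ρV²/2) = 2.588e+05 Pa.
ΔP_A/ΔP_B = 1.335e+05/2.588e+05 = 0.516.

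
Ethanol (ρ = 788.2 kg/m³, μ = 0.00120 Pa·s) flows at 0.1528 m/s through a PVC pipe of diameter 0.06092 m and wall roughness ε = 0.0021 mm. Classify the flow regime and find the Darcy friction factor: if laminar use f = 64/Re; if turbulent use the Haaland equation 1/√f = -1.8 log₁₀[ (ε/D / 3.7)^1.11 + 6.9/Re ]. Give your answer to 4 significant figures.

f ≈ 0.03555

Re = ρVD/μ = 788.2·0.1528·0.06092/0.0012 = 6114.
Re > 4000 → turbulent. ε/D = 2.1e-06/0.06092 = 3.45e-05; Haaland: 1/√f = -1.8 log₁₀[2.61e-06 + 0.00113] = 5.304, so f = 0.03555.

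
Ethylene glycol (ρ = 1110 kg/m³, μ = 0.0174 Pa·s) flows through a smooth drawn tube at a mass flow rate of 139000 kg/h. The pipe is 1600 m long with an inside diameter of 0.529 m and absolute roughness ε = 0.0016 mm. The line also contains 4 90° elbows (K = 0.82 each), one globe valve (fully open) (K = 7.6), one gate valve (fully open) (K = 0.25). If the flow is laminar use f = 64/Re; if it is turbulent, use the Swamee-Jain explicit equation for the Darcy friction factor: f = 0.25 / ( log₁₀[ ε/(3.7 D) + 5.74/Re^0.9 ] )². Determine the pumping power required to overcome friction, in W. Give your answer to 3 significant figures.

P ≈ 59.6 W

ṁ = 139000 kg/h = 139000/3600 = 38.61 kg/s.
A = πD²/4 = π(0.529)²/4 = 0.2198 m²; mean velocity V = ṁ/(ρA) = 38.61/(1110 · 0.2198) = 0.1583 m/s.
Reynolds number Re = ρVD/μ = 1110 · 0.1583 · 0.529 / 0.0174 = 5341.
Re > 4000 → turbulent. Relative roughness ε/D = 1.6e-06/0.529 = 3.02e-06. Swamee-Jain: f = 0.25/(log₁₀[3.02e-06/3.7 + 5.74/5341^0.9])² = 0.25/(log₁₀[8.17e-07 + 0.00254])² = 0.25/(-2.596)² = 0.0371.
Total minor-loss coefficient ΣK = 4·0.82 + 1·7.6 + 1·0.25 = 11.1.
ΔP = [f·L/D + ΣK]·(ρV²/2) = [0.0371·1600/0.529 + 11.1]·(1110·0.1583²/2) = [112.2 + 11.1]·13.9 = 1715 Pa.
Q = ṁ/ρ = 38.61/1110 = 0.03478 m³/s.
Pumping power P = QΔP = 0.03478·1715 = 59.65 W = 59.6 W.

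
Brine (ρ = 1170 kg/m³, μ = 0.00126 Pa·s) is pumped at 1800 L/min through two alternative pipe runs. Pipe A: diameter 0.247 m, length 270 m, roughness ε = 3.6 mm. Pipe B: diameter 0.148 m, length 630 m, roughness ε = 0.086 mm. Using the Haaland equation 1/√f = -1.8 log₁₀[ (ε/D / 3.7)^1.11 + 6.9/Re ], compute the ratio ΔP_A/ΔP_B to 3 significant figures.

ΔP_A/ΔP_B ≈ 0.0768

Pipe A: V = Q/A = 0.03/0.04792 = 0.6261 m/s; Re = 1.436e+05; ε/D = 0.0146; Haaland → f = 0.04364; ΔP_A = f(L/D)(ρV²/2) = 1.094e+04 Pa.
Pipe B: V = Q/A = 0.03/0.0172 = 1.744 m/s; Re = 2.397e+05; ε/D = 0.000581; Haaland → f = 0.0188; ΔP_B = f(L/D)(ρV²/2) = 1.424e+05 Pa.
ΔP_A/ΔP_B = 1.094e+04/1.424e+05 = 0.0768.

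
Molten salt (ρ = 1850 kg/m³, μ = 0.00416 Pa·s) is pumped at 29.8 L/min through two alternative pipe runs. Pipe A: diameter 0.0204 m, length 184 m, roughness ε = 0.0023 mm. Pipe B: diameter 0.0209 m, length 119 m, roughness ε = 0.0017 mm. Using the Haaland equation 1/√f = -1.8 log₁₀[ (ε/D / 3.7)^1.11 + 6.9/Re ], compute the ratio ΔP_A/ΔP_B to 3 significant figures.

ΔP_A/ΔP_B ≈ 1.74

Pipe A: V = Q/A = 0.0004967/0.0003269 = 1.52 m/s; Re = 1.379e+04; ε/D = 0.000113; Haaland → f = 0.02848; ΔP_A = f(L/D)(ρV²/2) = 5.486e+05 Pa.
Pipe B: V = Q/A = 0.0004967/0.0003431 = 1.448 m/s; Re = 1.346e+04; ε/D = 8.13e-05; Haaland → f = 0.02861; ΔP_B = f(L/D)(ρV²/2) = 3.158e+05 Pa.
ΔP_A/ΔP_B = 5.486e+05/3.158e+05 = 1.74.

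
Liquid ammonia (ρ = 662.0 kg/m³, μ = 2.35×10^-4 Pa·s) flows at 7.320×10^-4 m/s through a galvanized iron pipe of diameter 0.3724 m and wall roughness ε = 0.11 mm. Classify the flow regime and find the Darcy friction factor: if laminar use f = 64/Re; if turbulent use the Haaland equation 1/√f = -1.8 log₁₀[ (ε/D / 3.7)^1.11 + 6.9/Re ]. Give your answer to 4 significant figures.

Re = ρVD/μ = 662·0.000732·0.3724/0.000235 = 767.9.
Re < 2300 → laminar, so f = 64/Re = 0.08334 (roughness is irrelevant in laminar flow).

f ≈ 0.08334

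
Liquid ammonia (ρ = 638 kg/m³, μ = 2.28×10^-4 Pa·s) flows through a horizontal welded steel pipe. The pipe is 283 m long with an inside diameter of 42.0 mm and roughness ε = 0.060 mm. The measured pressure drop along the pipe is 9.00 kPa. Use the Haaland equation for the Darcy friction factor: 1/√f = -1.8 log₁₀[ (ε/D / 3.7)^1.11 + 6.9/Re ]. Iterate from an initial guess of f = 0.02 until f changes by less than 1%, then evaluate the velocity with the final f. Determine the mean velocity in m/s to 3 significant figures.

V ≈ 0.409 m/s

Rearranging Darcy-Weisbach: V = √(2·ΔP·D/(f·L·ρ)). With ε/D = 6e-05/0.042 = 0.00143, iterate starting from f = 0.02:
  f = 0.02 → V = √(2·9000·0.042/(0.02·283·638)) = 0.4576 m/s; Re = ρVD/μ = 5.377e+04; f → 0.02468
  f = 0.02468 → V = 0.4119 m/s; Re = 4.841e+04; f → 0.02497
  f = 0.02497 → V = 0.4095 m/s; Re = 4.812e+04; f → 0.02499
Converged (Δf/f < 1%). With the final f = 0.02499: V = √(2·9000·0.042/(0.02499·283·638)) = 0.4093 m/s.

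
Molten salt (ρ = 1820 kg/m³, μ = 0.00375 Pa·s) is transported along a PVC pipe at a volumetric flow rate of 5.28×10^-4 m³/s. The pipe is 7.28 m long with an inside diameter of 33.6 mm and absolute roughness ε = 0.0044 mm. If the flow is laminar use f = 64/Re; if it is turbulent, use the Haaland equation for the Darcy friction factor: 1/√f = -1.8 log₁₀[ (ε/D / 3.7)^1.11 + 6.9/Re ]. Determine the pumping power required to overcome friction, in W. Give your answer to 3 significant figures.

P ≈ 1.15 W

Cross-sectional area A = πD²/4 = π(0.0336)²/4 = 0.0008867 m²; mean velocity V = Q/A = 0.000528/0.0008867 = 0.5955 m/s.
Reynolds number Re = ρVD/μ = 1820 · 0.5955 · 0.0336 / 0.00375 = 9711.
Re > 4000 → turbulent. Relative roughness ε/D = 4.4e-06/0.0336 = 0.000131. Haaland: 1/√f = -1.8 log₁₀[(0.000131/3.7)^1.11 + 6.9/9711] = -1.8 log₁₀[1.15e-05 + 0.000711] = 5.655, so f = 0.03127.
Darcy-Weisbach: ΔP = f(L/D)(ρV²/2) = 0.03127·(7.28/0.0336)·(1820·0.5955²/2) = 0.03127·216.7·322.7 = 2187 Pa.
Pumping power P = QΔP = 0.000528·2187 = 1.155 W = 1.15 W.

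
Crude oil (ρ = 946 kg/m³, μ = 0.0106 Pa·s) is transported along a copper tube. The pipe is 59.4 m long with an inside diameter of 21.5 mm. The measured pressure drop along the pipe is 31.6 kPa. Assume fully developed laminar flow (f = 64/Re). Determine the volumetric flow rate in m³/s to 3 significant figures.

For laminar flow, f = 64/Re with Re = ρVD/μ, so Darcy-Weisbach reduces to ΔP = 32μLV/D². Solving for V: V = ΔP·D²/(32μL) = 3.16e+04·(0.0215)²/(32·0.0106·59.4) = 0.725 m/s.
Check: Re = ρVD/μ = 946·0.725·0.0215/0.0106 = 1391 < 2300, so the laminar assumption holds.
Q = V·A = 0.725·(π/4·0.0215²) = 0.0002632 m³/s = 2.63×10^-4 m³/s.

Q ≈ 2.63×10^-4 m³/s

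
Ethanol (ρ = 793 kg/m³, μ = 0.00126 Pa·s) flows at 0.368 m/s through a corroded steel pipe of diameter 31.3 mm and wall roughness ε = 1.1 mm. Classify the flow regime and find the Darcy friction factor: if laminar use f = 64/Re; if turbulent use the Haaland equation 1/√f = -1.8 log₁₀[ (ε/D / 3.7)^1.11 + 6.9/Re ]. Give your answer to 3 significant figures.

Re = ρVD/μ = 793·0.368·0.0313/0.00126 = 7249.
Re > 4000 → turbulent. ε/D = 0.0011/0.0313 = 0.0351; Haaland: 1/√f = -1.8 log₁₀[0.00569 + 0.000952] = 3.92, so f = 0.06508.

f ≈ 0.0651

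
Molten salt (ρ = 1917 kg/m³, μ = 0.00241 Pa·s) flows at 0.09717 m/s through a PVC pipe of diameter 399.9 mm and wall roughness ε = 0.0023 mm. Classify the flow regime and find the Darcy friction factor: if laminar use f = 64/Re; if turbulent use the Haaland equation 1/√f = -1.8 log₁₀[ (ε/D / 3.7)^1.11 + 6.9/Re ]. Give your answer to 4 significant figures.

f ≈ 0.02316

Re = ρVD/μ = 1917·0.09717·0.3999/0.00241 = 3.091e+04.
Re > 4000 → turbulent. ε/D = 2.3e-06/0.3999 = 5.75e-06; Haaland: 1/√f = -1.8 log₁₀[3.57e-07 + 0.000223] = 6.571, so f = 0.02316.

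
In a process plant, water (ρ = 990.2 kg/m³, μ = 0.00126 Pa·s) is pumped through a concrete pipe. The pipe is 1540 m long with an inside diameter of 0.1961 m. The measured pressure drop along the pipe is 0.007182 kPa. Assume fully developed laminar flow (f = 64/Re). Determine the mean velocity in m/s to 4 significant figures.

For laminar flow, f = 64/Re with Re = ρVD/μ, so Darcy-Weisbach reduces to ΔP = 32μLV/D². Solving for V: V = ΔP·D²/(32μL) = 7.182·(0.1961)²/(32·0.00126·1540) = 0.004448 m/s.
Check: Re = ρVD/μ = 990.2·0.004448·0.1961/0.00126 = 685.5 < 2300, so the laminar assumption holds.

V ≈ 0.004448 m/s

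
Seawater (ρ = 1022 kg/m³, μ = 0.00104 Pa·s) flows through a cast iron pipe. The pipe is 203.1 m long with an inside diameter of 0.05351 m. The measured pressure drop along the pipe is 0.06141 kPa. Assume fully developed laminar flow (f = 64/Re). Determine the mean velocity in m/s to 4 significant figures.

For laminar flow, f = 64/Re with Re = ρVD/μ, so Darcy-Weisbach reduces to ΔP = 32μLV/D². Solving for V: V = ΔP·D²/(32μL) = 61.41·(0.05351)²/(32·0.00104·203.1) = 0.02601 m/s.
Check: Re = ρVD/μ = 1022·0.02601·0.05351/0.00104 = 1368 < 2300, so the laminar assumption holds.

V ≈ 0.02601 m/s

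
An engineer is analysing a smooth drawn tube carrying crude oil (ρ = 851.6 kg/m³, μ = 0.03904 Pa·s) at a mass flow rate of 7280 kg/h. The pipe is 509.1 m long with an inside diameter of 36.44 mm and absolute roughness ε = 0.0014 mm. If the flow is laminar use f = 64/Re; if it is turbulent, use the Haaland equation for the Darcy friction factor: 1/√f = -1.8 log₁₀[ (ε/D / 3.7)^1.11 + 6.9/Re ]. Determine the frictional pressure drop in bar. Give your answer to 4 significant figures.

ṁ = 7280 kg/h = 7280/3600 = 2.022 kg/s.
A = πD²/4 = π(0.03644)²/4 = 0.001043 m²; mean velocity V = ṁ/(ρA) = 2.022/(851.6 · 0.001043) = 2.277 m/s.
Reynolds number Re = ρVD/μ = 851.6 · 2.277 · 0.03644 / 0.039 = 1810.
Re < 2300 → laminar flow, so f = 64/Re = 64/1810 = 0.03536 (the turbulent correlation is not needed).
Darcy-Weisbach: ΔP = f(L/D)(ρV²/2) = 0.03536·(509.1/0.03644)·(851.6·2.277²/2) = 0.03536·1.397e+04·2207 = 1.091e+06 Pa.
ΔP = 1.091e+06 Pa = 10.91 bar.

ΔP ≈ 10.91 bar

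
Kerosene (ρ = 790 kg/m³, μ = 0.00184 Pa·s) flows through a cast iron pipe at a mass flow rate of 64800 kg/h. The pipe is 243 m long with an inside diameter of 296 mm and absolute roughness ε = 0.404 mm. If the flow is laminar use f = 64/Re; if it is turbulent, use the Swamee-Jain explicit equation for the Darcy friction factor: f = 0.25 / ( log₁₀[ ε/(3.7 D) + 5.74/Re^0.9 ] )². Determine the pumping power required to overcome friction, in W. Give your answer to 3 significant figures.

P ≈ 20.8 W

ṁ = 64800 kg/h = 64800/3600 = 18 kg/s.
A = πD²/4 = π(0.296)²/4 = 0.06881 m²; mean velocity V = ṁ/(ρA) = 18/(790 · 0.06881) = 0.3311 m/s.
Reynolds number Re = ρVD/μ = 790 · 0.3311 · 0.296 / 0.00184 = 4.208e+04.
Re > 4000 → turbulent. Relative roughness ε/D = 0.000404/0.296 = 0.00136. Swamee-Jain: f = 0.25/(log₁₀[0.00136/3.7 + 5.74/4.208e+04^0.9])² = 0.25/(log₁₀[0.000369 + 0.000396])² = 0.25/(-3.117)² = 0.02574.
Darcy-Weisbach: ΔP = f(L/D)(ρV²/2) = 0.02574·(243/0.296)·(790·0.3311²/2) = 0.02574·820.9·43.31 = 915 Pa.
Q = ṁ/ρ = 18/790 = 0.02278 m³/s.
Pumping power P = QΔP = 0.02278·915 = 20.85 W = 20.8 W.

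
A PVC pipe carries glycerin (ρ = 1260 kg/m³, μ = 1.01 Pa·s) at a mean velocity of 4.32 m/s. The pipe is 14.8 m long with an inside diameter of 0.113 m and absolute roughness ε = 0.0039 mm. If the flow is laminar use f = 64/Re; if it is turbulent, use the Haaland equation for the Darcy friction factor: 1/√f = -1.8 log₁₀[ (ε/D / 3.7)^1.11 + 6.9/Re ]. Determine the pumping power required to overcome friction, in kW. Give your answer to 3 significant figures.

P ≈ 7.01 kW

Reynolds number Re = ρVD/μ = 1260 · 4.32 · 0.113 / 1.01 = 609.
Re < 2300 → laminar flow, so f = 64/Re = 64/609 = 0.1051 (the turbulent correlation is not needed).
Darcy-Weisbach: ΔP = f(L/D)(ρV²/2) = 0.1051·(14.8/0.113)·(1260·4.32²/2) = 0.1051·131·1.176e+04 = 1.618e+05 Pa.
Q = V·A = 4.32·0.01003 = 0.04332 m³/s.
Pumping power P = QΔP = 0.04332·1.618e+05 = 7011 W = 7.01 kW.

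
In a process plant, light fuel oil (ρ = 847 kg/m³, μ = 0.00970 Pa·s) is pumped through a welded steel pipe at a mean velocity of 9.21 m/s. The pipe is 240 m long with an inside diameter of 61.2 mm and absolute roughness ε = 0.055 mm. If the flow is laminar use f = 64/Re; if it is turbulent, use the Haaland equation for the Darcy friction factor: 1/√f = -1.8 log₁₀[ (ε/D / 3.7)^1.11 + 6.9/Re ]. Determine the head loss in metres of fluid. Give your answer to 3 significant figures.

h_f ≈ 398 m

Reynolds number Re = ρVD/μ = 847 · 9.21 · 0.0612 / 0.0097 = 4.922e+04.
Re > 4000 → turbulent. Relative roughness ε/D = 5.5e-05/0.0612 = 0.000899. Haaland: 1/√f = -1.8 log₁₀[(0.000899/3.7)^1.11 + 6.9/4.922e+04] = -1.8 log₁₀[9.72e-05 + 0.00014] = 6.524, so f = 0.02349.
Darcy-Weisbach: ΔP = f(L/D)(ρV²/2) = 0.02349·(240/0.0612)·(847·9.21²/2) = 0.02349·3922·3.592e+04 = 3.31e+06 Pa.
Head loss h_f = ΔP/(ρg) = 3.31e+06/(847·9.81) = 398 m.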